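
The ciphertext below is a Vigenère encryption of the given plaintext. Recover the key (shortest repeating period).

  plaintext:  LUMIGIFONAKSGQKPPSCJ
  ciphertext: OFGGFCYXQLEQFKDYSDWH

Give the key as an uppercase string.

  i= 0: O-L =  3 → D
  i= 1: F-U = 11 → L
  i= 2: G-M = 20 → U
  i= 3: G-I = 24 → Y
  i= 4: F-G = 25 → Z
  i= 5: C-I = 20 → U
  i= 6: Y-F = 19 → T
  i= 7: X-O =  9 → J
  i= 8: Q-N =  3 → D
  i= 9: L-A = 11 → L
  i=10: E-K = 20 → U
  i=11: Q-S = 24 → Y
  i=12: F-G = 25 → Z
  i=13: K-Q = 20 → U
  i=14: D-K = 19 → T
  i=15: Y-P =  9 → J
  i=16: S-P =  3 → D
  i=17: D-S = 11 → L
  i=18: W-C = 20 → U
  i=19: H-J = 24 → Y
  shifts repeat with period 8: DLUYZUTJ

DLUYZUTJ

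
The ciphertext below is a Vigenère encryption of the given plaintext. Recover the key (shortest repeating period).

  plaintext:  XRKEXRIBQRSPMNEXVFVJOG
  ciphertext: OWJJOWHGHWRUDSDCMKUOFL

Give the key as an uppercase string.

  i= 0: O-X = 17 → R
  i= 1: W-R =  5 → F
  i= 2: J-K = 25 → Z
  i= 3: J-E =  5 → F
  i= 4: O-X = 17 → R
  i= 5: W-R =  5 → F
  i= 6: H-I = 25 → Z
  i= 7: G-B =  5 → F
  i= 8: H-Q = 17 → R
  i= 9: W-R =  5 → F
  i=10: R-S = 25 → Z
  i=11: U-P =  5 → F
  i=12: D-M = 17 → R
  i=13: S-N =  5 → F
  i=14: D-E = 25 → Z
  i=15: C-X =  5 → F
  i=16: M-V = 17 → R
  i=17: K-F =  5 → F
  i=18: U-V = 25 → Z
  i=19: O-J =  5 → F
  i=20: F-O = 17 → R
  i=21: L-G =  5 → F
  shifts repeat with period 4: RFZF

RFZF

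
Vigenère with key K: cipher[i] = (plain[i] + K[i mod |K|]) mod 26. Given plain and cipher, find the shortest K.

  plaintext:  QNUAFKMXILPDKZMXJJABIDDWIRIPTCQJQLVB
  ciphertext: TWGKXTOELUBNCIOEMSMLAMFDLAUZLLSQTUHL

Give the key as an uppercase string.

DJMKSJCH

  i= 0: T-Q =  3 → D
  i= 1: W-N =  9 → J
  i= 2: G-U = 12 → M
  i= 3: K-A = 10 → K
  i= 4: X-F = 18 → S
  i= 5: T-K =  9 → J
  i= 6: O-M =  2 → C
  i= 7: E-X =  7 → H
  i= 8: L-I =  3 → D
  i= 9: U-L =  9 → J
  i=10: B-P = 12 → M
  i=11: N-D = 10 → K
  i=12: C-K = 18 → S
  i=13: I-Z =  9 → J
  i=14: O-M =  2 → C
  i=15: E-X =  7 → H
  i=16: M-J =  3 → D
  i=17: S-J =  9 → J
  i=18: M-A = 12 → M
  i=19: L-B = 10 → K
  i=20: A-I = 18 → S
  i=21: M-D =  9 → J
  i=22: F-D =  2 → C
  i=23: D-W =  7 → H
  i=24: L-I =  3 → D
  i=25: A-R =  9 → J
  i=26: U-I = 12 → M
  i=27: Z-P = 10 → K
  i=28: L-T = 18 → S
  i=29: L-C =  9 → J
  i=30: S-Q =  2 → C
  i=31: Q-J =  7 → H
  i=32: T-Q =  3 → D
  i=33: U-L =  9 → J
  i=34: H-V = 12 → M
  i=35: L-B = 10 → K
  shifts repeat with period 8: DJMKSJCH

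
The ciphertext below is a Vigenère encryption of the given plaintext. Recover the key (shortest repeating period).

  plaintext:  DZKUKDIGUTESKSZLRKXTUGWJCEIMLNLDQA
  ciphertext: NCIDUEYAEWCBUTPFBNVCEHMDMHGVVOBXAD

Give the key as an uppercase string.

KDYJKBQU

  i= 0: N-D = 10 → K
  i= 1: C-Z =  3 → D
  i= 2: I-K = 24 → Y
  i= 3: D-U =  9 → J
  i= 4: U-K = 10 → K
  i= 5: E-D =  1 → B
  i= 6: Y-I = 16 → Q
  i= 7: A-G = 20 → U
  i= 8: E-U = 10 → K
  i= 9: W-T =  3 → D
  i=10: C-E = 24 → Y
  i=11: B-S =  9 → J
  i=12: U-K = 10 → K
  i=13: T-S =  1 → B
  i=14: P-Z = 16 → Q
  i=15: F-L = 20 → U
  i=16: B-R = 10 → K
  i=17: N-K =  3 → D
  i=18: V-X = 24 → Y
  i=19: C-T =  9 → J
  i=20: E-U = 10 → K
  i=21: H-G =  1 → B
  i=22: M-W = 16 → Q
  i=23: D-J = 20 → U
  i=24: M-C = 10 → K
  i=25: H-E =  3 → D
  i=26: G-I = 24 → Y
  i=27: V-M =  9 → J
  i=28: V-L = 10 → K
  i=29: O-N =  1 → B
  i=30: B-L = 16 → Q
  i=31: X-D = 20 → U
  i=32: A-Q = 10 → K
  i=33: D-A =  3 → D
  shifts repeat with period 8: KDYJKBQU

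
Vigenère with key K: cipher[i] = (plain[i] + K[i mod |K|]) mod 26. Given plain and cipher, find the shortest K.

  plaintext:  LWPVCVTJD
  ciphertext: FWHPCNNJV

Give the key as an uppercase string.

UAS

  i= 0: F-L = 20 → U
  i= 1: W-W =  0 → A
  i= 2: H-P = 18 → S
  i= 3: P-V = 20 → U
  i= 4: C-C =  0 → A
  i= 5: N-V = 18 → S
  i= 6: N-T = 20 → U
  i= 7: J-J =  0 → A
  i= 8: V-D = 18 → S
  shifts repeat with period 3: UAS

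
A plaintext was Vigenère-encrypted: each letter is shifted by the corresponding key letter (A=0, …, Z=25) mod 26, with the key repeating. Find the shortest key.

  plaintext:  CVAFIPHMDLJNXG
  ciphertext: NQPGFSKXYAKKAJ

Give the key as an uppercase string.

LVPBXDD

  i= 0: N-C = 11 → L
  i= 1: Q-V = 21 → V
  i= 2: P-A = 15 → P
  i= 3: G-F =  1 → B
  i= 4: F-I = 23 → X
  i= 5: S-P =  3 → D
  i= 6: K-H =  3 → D
  i= 7: X-M = 11 → L
  i= 8: Y-D = 21 → V
  i= 9: A-L = 15 → P
  i=10: K-J =  1 → B
  i=11: K-N = 23 → X
  i=12: A-X =  3 → D
  i=13: J-G =  3 → D
  shifts repeat with period 7: LVPBXDD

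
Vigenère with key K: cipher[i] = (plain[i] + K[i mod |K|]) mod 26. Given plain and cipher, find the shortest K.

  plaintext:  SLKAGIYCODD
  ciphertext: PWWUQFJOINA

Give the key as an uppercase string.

XLMUK

  i= 0: P-S = 23 → X
  i= 1: W-L = 11 → L
  i= 2: W-K = 12 → M
  i= 3: U-A = 20 → U
  i= 4: Q-G = 10 → K
  i= 5: F-I = 23 → X
  i= 6: J-Y = 11 → L
  i= 7: O-C = 12 → M
  i= 8: I-O = 20 → U
  i= 9: N-D = 10 → K
  i=10: A-D = 23 → X
  shifts repeat with period 5: XLMUK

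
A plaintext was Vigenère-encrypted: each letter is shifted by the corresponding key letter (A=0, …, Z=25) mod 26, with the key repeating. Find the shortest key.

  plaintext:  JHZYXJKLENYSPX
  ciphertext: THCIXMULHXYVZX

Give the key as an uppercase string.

  i= 0: T-J = 10 → K
  i= 1: H-H =  0 → A
  i= 2: C-Z =  3 → D
  i= 3: I-Y = 10 → K
  i= 4: X-X =  0 → A
  i= 5: M-J =  3 → D
  i= 6: U-K = 10 → K
  i= 7: L-L =  0 → A
  i= 8: H-E =  3 → D
  i= 9: X-N = 10 → K
  i=10: Y-Y =  0 → A
  i=11: V-S =  3 → D
  i=12: Z-P = 10 → K
  i=13: X-X =  0 → A
  shifts repeat with period 3: KAD

KAD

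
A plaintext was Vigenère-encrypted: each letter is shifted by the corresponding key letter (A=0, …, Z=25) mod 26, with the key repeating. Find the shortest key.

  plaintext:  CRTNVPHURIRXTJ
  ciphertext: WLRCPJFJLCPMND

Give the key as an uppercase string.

UUYP

  i= 0: W-C = 20 → U
  i= 1: L-R = 20 → U
  i= 2: R-T = 24 → Y
  i= 3: C-N = 15 → P
  i= 4: P-V = 20 → U
  i= 5: J-P = 20 → U
  i= 6: F-H = 24 → Y
  i= 7: J-U = 15 → P
  i= 8: L-R = 20 → U
  i= 9: C-I = 20 → U
  i=10: P-R = 24 → Y
  i=11: M-X = 15 → P
  i=12: N-T = 20 → U
  i=13: D-J = 20 → U
  shifts repeat with period 4: UUYP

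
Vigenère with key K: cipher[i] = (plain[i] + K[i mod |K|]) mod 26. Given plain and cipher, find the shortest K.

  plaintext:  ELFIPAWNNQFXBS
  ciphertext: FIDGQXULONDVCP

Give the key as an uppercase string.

BXYY

  i= 0: F-E =  1 → B
  i= 1: I-L = 23 → X
  i= 2: D-F = 24 → Y
  i= 3: G-I = 24 → Y
  i= 4: Q-P =  1 → B
  i= 5: X-A = 23 → X
  i= 6: U-W = 24 → Y
  i= 7: L-N = 24 → Y
  i= 8: O-N =  1 → B
  i= 9: N-Q = 23 → X
  i=10: D-F = 24 → Y
  i=11: V-X = 24 → Y
  i=12: C-B =  1 → B
  i=13: P-S = 23 → X
  shifts repeat with period 4: BXYY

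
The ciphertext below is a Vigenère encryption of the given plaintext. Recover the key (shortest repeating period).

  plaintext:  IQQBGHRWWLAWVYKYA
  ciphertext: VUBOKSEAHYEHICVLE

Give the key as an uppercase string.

NEL

  i= 0: V-I = 13 → N
  i= 1: U-Q =  4 → E
  i= 2: B-Q = 11 → L
  i= 3: O-B = 13 → N
  i= 4: K-G =  4 → E
  i= 5: S-H = 11 → L
  i= 6: E-R = 13 → N
  i= 7: A-W =  4 → E
  i= 8: H-W = 11 → L
  i= 9: Y-L = 13 → N
  i=10: E-A =  4 → E
  i=11: H-W = 11 → L
  i=12: I-V = 13 → N
  i=13: C-Y =  4 → E
  i=14: V-K = 11 → L
  i=15: L-Y = 13 → N
  i=16: E-A =  4 → E
  shifts repeat with period 3: NEL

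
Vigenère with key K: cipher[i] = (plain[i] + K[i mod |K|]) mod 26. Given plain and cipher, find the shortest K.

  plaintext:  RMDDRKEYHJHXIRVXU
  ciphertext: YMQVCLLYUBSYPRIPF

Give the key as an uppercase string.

  i= 0: Y-R =  7 → H
  i= 1: M-M =  0 → A
  i= 2: Q-D = 13 → N
  i= 3: V-D = 18 → S
  i= 4: C-R = 11 → L
  i= 5: L-K =  1 → B
  i= 6: L-E =  7 → H
  i= 7: Y-Y =  0 → A
  i= 8: U-H = 13 → N
  i= 9: B-J = 18 → S
  i=10: S-H = 11 → L
  i=11: Y-X =  1 → B
  i=12: P-I =  7 → H
  i=13: R-R =  0 → A
  i=14: I-V = 13 → N
  i=15: P-X = 18 → S
  i=16: F-U = 11 → L
  shifts repeat with period 6: HANSLB

HANSLB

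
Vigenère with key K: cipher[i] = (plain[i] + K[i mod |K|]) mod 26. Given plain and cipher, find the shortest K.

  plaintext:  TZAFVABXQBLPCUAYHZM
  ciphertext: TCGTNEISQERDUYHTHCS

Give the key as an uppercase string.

ADGOSEHV

  i= 0: T-T =  0 → A
  i= 1: C-Z =  3 → D
  i= 2: G-A =  6 → G
  i= 3: T-F = 14 → O
  i= 4: N-V = 18 → S
  i= 5: E-A =  4 → E
  i= 6: I-B =  7 → H
  i= 7: S-X = 21 → V
  i= 8: Q-Q =  0 → A
  i= 9: E-B =  3 → D
  i=10: R-L =  6 → G
  i=11: D-P = 14 → O
  i=12: U-C = 18 → S
  i=13: Y-U =  4 → E
  i=14: H-A =  7 → H
  i=15: T-Y = 21 → V
  i=16: H-H =  0 → A
  i=17: C-Z =  3 → D
  i=18: S-M =  6 → G
  shifts repeat with period 8: ADGOSEHV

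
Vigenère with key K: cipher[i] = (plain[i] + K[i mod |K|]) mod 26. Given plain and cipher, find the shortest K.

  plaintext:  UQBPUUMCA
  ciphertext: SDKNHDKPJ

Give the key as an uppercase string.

  i= 0: S-U = 24 → Y
  i= 1: D-Q = 13 → N
  i= 2: K-B =  9 → J
  i= 3: N-P = 24 → Y
  i= 4: H-U = 13 → N
  i= 5: D-U =  9 → J
  i= 6: K-M = 24 → Y
  i= 7: P-C = 13 → N
  i= 8: J-A =  9 → J
  shifts repeat with period 3: YNJ

YNJ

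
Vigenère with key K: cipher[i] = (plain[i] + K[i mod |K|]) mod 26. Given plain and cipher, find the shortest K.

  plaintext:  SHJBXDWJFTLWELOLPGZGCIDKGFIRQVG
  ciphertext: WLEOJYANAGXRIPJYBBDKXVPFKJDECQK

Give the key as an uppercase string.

  i= 0: W-S =  4 → E
  i= 1: L-H =  4 → E
  i= 2: E-J = 21 → V
  i= 3: O-B = 13 → N
  i= 4: J-X = 12 → M
  i= 5: Y-D = 21 → V
  i= 6: A-W =  4 → E
  i= 7: N-J =  4 → E
  i= 8: A-F = 21 → V
  i= 9: G-T = 13 → N
  i=10: X-L = 12 → M
  i=11: R-W = 21 → V
  i=12: I-E =  4 → E
  i=13: P-L =  4 → E
  i=14: J-O = 21 → V
  i=15: Y-L = 13 → N
  i=16: B-P = 12 → M
  i=17: B-G = 21 → V
  i=18: D-Z =  4 → E
  i=19: K-G =  4 → E
  i=20: X-C = 21 → V
  i=21: V-I = 13 → N
  i=22: P-D = 12 → M
  i=23: F-K = 21 → V
  i=24: K-G =  4 → E
  i=25: J-F =  4 → E
  i=26: D-I = 21 → V
  i=27: E-R = 13 → N
  i=28: C-Q = 12 → M
  i=29: Q-V = 21 → V
  i=30: K-G =  4 → E
  shifts repeat with period 6: EEVNMV

EEVNMV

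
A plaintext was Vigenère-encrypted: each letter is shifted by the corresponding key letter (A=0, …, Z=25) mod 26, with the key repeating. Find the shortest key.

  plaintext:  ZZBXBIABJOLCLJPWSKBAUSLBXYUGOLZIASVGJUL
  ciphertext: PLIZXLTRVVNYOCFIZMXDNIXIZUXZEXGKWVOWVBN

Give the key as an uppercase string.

QMHCWDT

  i= 0: P-Z = 16 → Q
  i= 1: L-Z = 12 → M
  i= 2: I-B =  7 → H
  i= 3: Z-X =  2 → C
  i= 4: X-B = 22 → W
  i= 5: L-I =  3 → D
  i= 6: T-A = 19 → T
  i= 7: R-B = 16 → Q
  i= 8: V-J = 12 → M
  i= 9: V-O =  7 → H
  i=10: N-L =  2 → C
  i=11: Y-C = 22 → W
  i=12: O-L =  3 → D
  i=13: C-J = 19 → T
  i=14: F-P = 16 → Q
  i=15: I-W = 12 → M
  i=16: Z-S =  7 → H
  i=17: M-K =  2 → C
  i=18: X-B = 22 → W
  i=19: D-A =  3 → D
  i=20: N-U = 19 → T
  i=21: I-S = 16 → Q
  i=22: X-L = 12 → M
  i=23: I-B =  7 → H
  i=24: Z-X =  2 → C
  i=25: U-Y = 22 → W
  i=26: X-U =  3 → D
  i=27: Z-G = 19 → T
  i=28: E-O = 16 → Q
  i=29: X-L = 12 → M
  i=30: G-Z =  7 → H
  i=31: K-I =  2 → C
  i=32: W-A = 22 → W
  i=33: V-S =  3 → D
  i=34: O-V = 19 → T
  i=35: W-G = 16 → Q
  i=36: V-J = 12 → M
  i=37: B-U =  7 → H
  i=38: N-L =  2 → C
  shifts repeat with period 7: QMHCWDT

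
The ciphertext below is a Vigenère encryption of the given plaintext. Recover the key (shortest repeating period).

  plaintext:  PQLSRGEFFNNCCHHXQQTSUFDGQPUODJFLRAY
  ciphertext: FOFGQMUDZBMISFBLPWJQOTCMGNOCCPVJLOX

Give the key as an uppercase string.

  i= 0: F-P = 16 → Q
  i= 1: O-Q = 24 → Y
  i= 2: F-L = 20 → U
  i= 3: G-S = 14 → O
  i= 4: Q-R = 25 → Z
  i= 5: M-G =  6 → G
  i= 6: U-E = 16 → Q
  i= 7: D-F = 24 → Y
  i= 8: Z-F = 20 → U
  i= 9: B-N = 14 → O
  i=10: M-N = 25 → Z
  i=11: I-C =  6 → G
  i=12: S-C = 16 → Q
  i=13: F-H = 24 → Y
  i=14: B-H = 20 → U
  i=15: L-X = 14 → O
  i=16: P-Q = 25 → Z
  i=17: W-Q =  6 → G
  i=18: J-T = 16 → Q
  i=19: Q-S = 24 → Y
  i=20: O-U = 20 → U
  i=21: T-F = 14 → O
  i=22: C-D = 25 → Z
  i=23: M-G =  6 → G
  i=24: G-Q = 16 → Q
  i=25: N-P = 24 → Y
  i=26: O-U = 20 → U
  i=27: C-O = 14 → O
  i=28: C-D = 25 → Z
  i=29: P-J =  6 → G
  i=30: V-F = 16 → Q
  i=31: J-L = 24 → Y
  i=32: L-R = 20 → U
  i=33: O-A = 14 → O
  i=34: X-Y = 25 → Z
  shifts repeat with period 6: QYUOZG

QYUOZG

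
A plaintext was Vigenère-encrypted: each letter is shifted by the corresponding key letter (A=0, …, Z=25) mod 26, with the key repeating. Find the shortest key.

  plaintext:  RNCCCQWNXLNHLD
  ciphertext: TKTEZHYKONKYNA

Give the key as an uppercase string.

CXR

  i= 0: T-R =  2 → C
  i= 1: K-N = 23 → X
  i= 2: T-C = 17 → R
  i= 3: E-C =  2 → C
  i= 4: Z-C = 23 → X
  i= 5: H-Q = 17 → R
  i= 6: Y-W =  2 → C
  i= 7: K-N = 23 → X
  i= 8: O-X = 17 → R
  i= 9: N-L =  2 → C
  i=10: K-N = 23 → X
  i=11: Y-H = 17 → R
  i=12: N-L =  2 → C
  i=13: A-D = 23 → X
  shifts repeat with period 3: CXR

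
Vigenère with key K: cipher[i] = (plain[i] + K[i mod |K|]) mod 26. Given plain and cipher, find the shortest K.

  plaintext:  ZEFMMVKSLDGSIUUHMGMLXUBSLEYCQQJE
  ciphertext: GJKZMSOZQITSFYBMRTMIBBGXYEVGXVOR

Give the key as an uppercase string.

HFFNAXE

  i= 0: G-Z =  7 → H
  i= 1: J-E =  5 → F
  i= 2: K-F =  5 → F
  i= 3: Z-M = 13 → N
  i= 4: M-M =  0 → A
  i= 5: S-V = 23 → X
  i= 6: O-K =  4 → E
  i= 7: Z-S =  7 → H
  i= 8: Q-L =  5 → F
  i= 9: I-D =  5 → F
  i=10: T-G = 13 → N
  i=11: S-S =  0 → A
  i=12: F-I = 23 → X
  i=13: Y-U =  4 → E
  i=14: B-U =  7 → H
  i=15: M-H =  5 → F
  i=16: R-M =  5 → F
  i=17: T-G = 13 → N
  i=18: M-M =  0 → A
  i=19: I-L = 23 → X
  i=20: B-X =  4 → E
  i=21: B-U =  7 → H
  i=22: G-B =  5 → F
  i=23: X-S =  5 → F
  i=24: Y-L = 13 → N
  i=25: E-E =  0 → A
  i=26: V-Y = 23 → X
  i=27: G-C =  4 → E
  i=28: X-Q =  7 → H
  i=29: V-Q =  5 → F
  i=30: O-J =  5 → F
  i=31: R-E = 13 → N
  shifts repeat with period 7: HFFNAXE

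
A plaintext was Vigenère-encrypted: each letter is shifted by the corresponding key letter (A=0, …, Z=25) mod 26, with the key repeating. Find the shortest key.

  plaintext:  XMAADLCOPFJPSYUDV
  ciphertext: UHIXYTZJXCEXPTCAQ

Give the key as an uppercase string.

  i= 0: U-X = 23 → X
  i= 1: H-M = 21 → V
  i= 2: I-A =  8 → I
  i= 3: X-A = 23 → X
  i= 4: Y-D = 21 → V
  i= 5: T-L =  8 → I
  i= 6: Z-C = 23 → X
  i= 7: J-O = 21 → V
  i= 8: X-P =  8 → I
  i= 9: C-F = 23 → X
  i=10: E-J = 21 → V
  i=11: X-P =  8 → I
  i=12: P-S = 23 → X
  i=13: T-Y = 21 → V
  i=14: C-U =  8 → I
  i=15: A-D = 23 → X
  i=16: Q-V = 21 → V
  shifts repeat with period 3: XVI

XVI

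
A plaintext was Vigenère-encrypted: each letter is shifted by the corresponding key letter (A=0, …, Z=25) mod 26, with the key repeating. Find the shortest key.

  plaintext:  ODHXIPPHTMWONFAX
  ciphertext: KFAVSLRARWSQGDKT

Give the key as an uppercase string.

WCTYK

  i= 0: K-O = 22 → W
  i= 1: F-D =  2 → C
  i= 2: A-H = 19 → T
  i= 3: V-X = 24 → Y
  i= 4: S-I = 10 → K
  i= 5: L-P = 22 → W
  i= 6: R-P =  2 → C
  i= 7: A-H = 19 → T
  i= 8: R-T = 24 → Y
  i= 9: W-M = 10 → K
  i=10: S-W = 22 → W
  i=11: Q-O =  2 → C
  i=12: G-N = 19 → T
  i=13: D-F = 24 → Y
  i=14: K-A = 10 → K
  i=15: T-X = 22 → W
  shifts repeat with period 5: WCTYK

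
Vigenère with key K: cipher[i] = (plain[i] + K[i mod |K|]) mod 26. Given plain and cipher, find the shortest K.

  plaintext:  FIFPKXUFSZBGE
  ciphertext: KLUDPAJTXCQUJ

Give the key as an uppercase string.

FDPO

  i= 0: K-F =  5 → F
  i= 1: L-I =  3 → D
  i= 2: U-F = 15 → P
  i= 3: D-P = 14 → O
  i= 4: P-K =  5 → F
  i= 5: A-X =  3 → D
  i= 6: J-U = 15 → P
  i= 7: T-F = 14 → O
  i= 8: X-S =  5 → F
  i= 9: C-Z =  3 → D
  i=10: Q-B = 15 → P
  i=11: U-G = 14 → O
  i=12: J-E =  5 → F
  shifts repeat with period 4: FDPO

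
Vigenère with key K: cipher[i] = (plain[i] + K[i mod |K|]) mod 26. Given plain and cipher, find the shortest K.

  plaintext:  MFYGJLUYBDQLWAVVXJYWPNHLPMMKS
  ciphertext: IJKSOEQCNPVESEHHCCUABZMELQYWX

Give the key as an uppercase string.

WEMMFT

  i= 0: I-M = 22 → W
  i= 1: J-F =  4 → E
  i= 2: K-Y = 12 → M
  i= 3: S-G = 12 → M
  i= 4: O-J =  5 → F
  i= 5: E-L = 19 → T
  i= 6: Q-U = 22 → W
  i= 7: C-Y =  4 → E
  i= 8: N-B = 12 → M
  i= 9: P-D = 12 → M
  i=10: V-Q =  5 → F
  i=11: E-L = 19 → T
  i=12: S-W = 22 → W
  i=13: E-A =  4 → E
  i=14: H-V = 12 → M
  i=15: H-V = 12 → M
  i=16: C-X =  5 → F
  i=17: C-J = 19 → T
  i=18: U-Y = 22 → W
  i=19: A-W =  4 → E
  i=20: B-P = 12 → M
  i=21: Z-N = 12 → M
  i=22: M-H =  5 → F
  i=23: E-L = 19 → T
  i=24: L-P = 22 → W
  i=25: Q-M =  4 → E
  i=26: Y-M = 12 → M
  i=27: W-K = 12 → M
  i=28: X-S =  5 → F
  shifts repeat with period 6: WEMMFT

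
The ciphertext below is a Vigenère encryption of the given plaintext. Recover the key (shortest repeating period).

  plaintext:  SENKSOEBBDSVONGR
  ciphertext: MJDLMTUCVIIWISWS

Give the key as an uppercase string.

UFQB

  i= 0: M-S = 20 → U
  i= 1: J-E =  5 → F
  i= 2: D-N = 16 → Q
  i= 3: L-K =  1 → B
  i= 4: M-S = 20 → U
  i= 5: T-O =  5 → F
  i= 6: U-E = 16 → Q
  i= 7: C-B =  1 → B
  i= 8: V-B = 20 → U
  i= 9: I-D =  5 → F
  i=10: I-S = 16 → Q
  i=11: W-V =  1 → B
  i=12: I-O = 20 → U
  i=13: S-N =  5 → F
  i=14: W-G = 16 → Q
  i=15: S-R =  1 → B
  shifts repeat with period 4: UFQB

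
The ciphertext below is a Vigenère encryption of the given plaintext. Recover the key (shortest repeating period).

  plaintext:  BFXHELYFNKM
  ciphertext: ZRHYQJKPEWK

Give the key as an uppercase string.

YMKRM

  i= 0: Z-B = 24 → Y
  i= 1: R-F = 12 → M
  i= 2: H-X = 10 → K
  i= 3: Y-H = 17 → R
  i= 4: Q-E = 12 → M
  i= 5: J-L = 24 → Y
  i= 6: K-Y = 12 → M
  i= 7: P-F = 10 → K
  i= 8: E-N = 17 → R
  i= 9: W-K = 12 → M
  i=10: K-M = 24 → Y
  shifts repeat with period 5: YMKRM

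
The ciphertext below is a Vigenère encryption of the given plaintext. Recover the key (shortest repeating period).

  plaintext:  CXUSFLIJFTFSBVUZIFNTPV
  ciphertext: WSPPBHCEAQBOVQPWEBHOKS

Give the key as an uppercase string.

UVVXWW

  i= 0: W-C = 20 → U
  i= 1: S-X = 21 → V
  i= 2: P-U = 21 → V
  i= 3: P-S = 23 → X
  i= 4: B-F = 22 → W
  i= 5: H-L = 22 → W
  i= 6: C-I = 20 → U
  i= 7: E-J = 21 → V
  i= 8: A-F = 21 → V
  i= 9: Q-T = 23 → X
  i=10: B-F = 22 → W
  i=11: O-S = 22 → W
  i=12: V-B = 20 → U
  i=13: Q-V = 21 → V
  i=14: P-U = 21 → V
  i=15: W-Z = 23 → X
  i=16: E-I = 22 → W
  i=17: B-F = 22 → W
  i=18: H-N = 20 → U
  i=19: O-T = 21 → V
  i=20: K-P = 21 → V
  i=21: S-V = 23 → X
  shifts repeat with period 6: UVVXWW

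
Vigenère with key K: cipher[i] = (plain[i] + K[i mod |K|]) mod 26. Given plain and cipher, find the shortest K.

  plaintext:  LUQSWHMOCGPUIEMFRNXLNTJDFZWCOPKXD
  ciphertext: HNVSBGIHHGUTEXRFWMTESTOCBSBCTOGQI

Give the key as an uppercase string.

  i= 0: H-L = 22 → W
  i= 1: N-U = 19 → T
  i= 2: V-Q =  5 → F
  i= 3: S-S =  0 → A
  i= 4: B-W =  5 → F
  i= 5: G-H = 25 → Z
  i= 6: I-M = 22 → W
  i= 7: H-O = 19 → T
  i= 8: H-C =  5 → F
  i= 9: G-G =  0 → A
  i=10: U-P =  5 → F
  i=11: T-U = 25 → Z
  i=12: E-I = 22 → W
  i=13: X-E = 19 → T
  i=14: R-M =  5 → F
  i=15: F-F =  0 → A
  i=16: W-R =  5 → F
  i=17: M-N = 25 → Z
  i=18: T-X = 22 → W
  i=19: E-L = 19 → T
  i=20: S-N =  5 → F
  i=21: T-T =  0 → A
  i=22: O-J =  5 → F
  i=23: C-D = 25 → Z
  i=24: B-F = 22 → W
  i=25: S-Z = 19 → T
  i=26: B-W =  5 → F
  i=27: C-C =  0 → A
  i=28: T-O =  5 → F
  i=29: O-P = 25 → Z
  i=30: G-K = 22 → W
  i=31: Q-X = 19 → T
  i=32: I-D =  5 → F
  shifts repeat with period 6: WTFAFZ

WTFAFZ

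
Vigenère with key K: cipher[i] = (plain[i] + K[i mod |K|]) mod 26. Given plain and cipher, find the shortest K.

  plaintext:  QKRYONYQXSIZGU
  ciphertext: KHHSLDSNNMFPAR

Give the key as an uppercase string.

  i= 0: K-Q = 20 → U
  i= 1: H-K = 23 → X
  i= 2: H-R = 16 → Q
  i= 3: S-Y = 20 → U
  i= 4: L-O = 23 → X
  i= 5: D-N = 16 → Q
  i= 6: S-Y = 20 → U
  i= 7: N-Q = 23 → X
  i= 8: N-X = 16 → Q
  i= 9: M-S = 20 → U
  i=10: F-I = 23 → X
  i=11: P-Z = 16 → Q
  i=12: A-G = 20 → U
  i=13: R-U = 23 → X
  shifts repeat with period 3: UXQ

UXQ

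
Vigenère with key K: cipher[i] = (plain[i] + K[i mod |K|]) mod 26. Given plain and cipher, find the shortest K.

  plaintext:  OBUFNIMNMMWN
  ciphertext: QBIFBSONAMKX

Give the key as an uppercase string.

CAOAOK

  i= 0: Q-O =  2 → C
  i= 1: B-B =  0 → A
  i= 2: I-U = 14 → O
  i= 3: F-F =  0 → A
  i= 4: B-N = 14 → O
  i= 5: S-I = 10 → K
  i= 6: O-M =  2 → C
  i= 7: N-N =  0 → A
  i= 8: A-M = 14 → O
  i= 9: M-M =  0 → A
  i=10: K-W = 14 → O
  i=11: X-N = 10 → K
  shifts repeat with period 6: CAOAOK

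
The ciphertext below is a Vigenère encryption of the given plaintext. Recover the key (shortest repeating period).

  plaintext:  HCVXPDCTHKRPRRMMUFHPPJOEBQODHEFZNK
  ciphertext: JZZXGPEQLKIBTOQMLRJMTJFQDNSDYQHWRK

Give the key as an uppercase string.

  i= 0: J-H =  2 → C
  i= 1: Z-C = 23 → X
  i= 2: Z-V =  4 → E
  i= 3: X-X =  0 → A
  i= 4: G-P = 17 → R
  i= 5: P-D = 12 → M
  i= 6: E-C =  2 → C
  i= 7: Q-T = 23 → X
  i= 8: L-H =  4 → E
  i= 9: K-K =  0 → A
  i=10: I-R = 17 → R
  i=11: B-P = 12 → M
  i=12: T-R =  2 → C
  i=13: O-R = 23 → X
  i=14: Q-M =  4 → E
  i=15: M-M =  0 → A
  i=16: L-U = 17 → R
  i=17: R-F = 12 → M
  i=18: J-H =  2 → C
  i=19: M-P = 23 → X
  i=20: T-P =  4 → E
  i=21: J-J =  0 → A
  i=22: F-O = 17 → R
  i=23: Q-E = 12 → M
  i=24: D-B =  2 → C
  i=25: N-Q = 23 → X
  i=26: S-O =  4 → E
  i=27: D-D =  0 → A
  i=28: Y-H = 17 → R
  i=29: Q-E = 12 → M
  i=30: H-F =  2 → C
  i=31: W-Z = 23 → X
  i=32: R-N =  4 → E
  i=33: K-K =  0 → A
  shifts repeat with period 6: CXEARM

CXEARM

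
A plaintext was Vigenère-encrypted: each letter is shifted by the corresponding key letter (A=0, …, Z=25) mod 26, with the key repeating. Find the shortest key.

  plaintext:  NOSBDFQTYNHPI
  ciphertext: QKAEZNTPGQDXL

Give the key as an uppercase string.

  i= 0: Q-N =  3 → D
  i= 1: K-O = 22 → W
  i= 2: A-S =  8 → I
  i= 3: E-B =  3 → D
  i= 4: Z-D = 22 → W
  i= 5: N-F =  8 → I
  i= 6: T-Q =  3 → D
  i= 7: P-T = 22 → W
  i= 8: G-Y =  8 → I
  i= 9: Q-N =  3 → D
  i=10: D-H = 22 → W
  i=11: X-P =  8 → I
  i=12: L-I =  3 → D
  shifts repeat with period 3: DWI

DWI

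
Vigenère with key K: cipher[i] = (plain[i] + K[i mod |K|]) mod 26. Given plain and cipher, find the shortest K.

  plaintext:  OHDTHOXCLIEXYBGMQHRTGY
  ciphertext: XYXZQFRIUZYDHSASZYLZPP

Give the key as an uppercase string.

JRUG

  i= 0: X-O =  9 → J
  i= 1: Y-H = 17 → R
  i= 2: X-D = 20 → U
  i= 3: Z-T =  6 → G
  i= 4: Q-H =  9 → J
  i= 5: F-O = 17 → R
  i= 6: R-X = 20 → U
  i= 7: I-C =  6 → G
  i= 8: U-L =  9 → J
  i= 9: Z-I = 17 → R
  i=10: Y-E = 20 → U
  i=11: D-X =  6 → G
  i=12: H-Y =  9 → J
  i=13: S-B = 17 → R
  i=14: A-G = 20 → U
  i=15: S-M =  6 → G
  i=16: Z-Q =  9 → J
  i=17: Y-H = 17 → R
  i=18: L-R = 20 → U
  i=19: Z-T =  6 → G
  i=20: P-G =  9 → J
  i=21: P-Y = 17 → R
  shifts repeat with period 4: JRUG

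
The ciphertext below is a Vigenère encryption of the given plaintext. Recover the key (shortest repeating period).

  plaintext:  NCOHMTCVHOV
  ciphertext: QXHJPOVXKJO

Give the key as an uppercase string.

  i= 0: Q-N =  3 → D
  i= 1: X-C = 21 → V
  i= 2: H-O = 19 → T
  i= 3: J-H =  2 → C
  i= 4: P-M =  3 → D
  i= 5: O-T = 21 → V
  i= 6: V-C = 19 → T
  i= 7: X-V =  2 → C
  i= 8: K-H =  3 → D
  i= 9: J-O = 21 → V
  i=10: O-V = 19 → T
  shifts repeat with period 4: DVTC

DVTC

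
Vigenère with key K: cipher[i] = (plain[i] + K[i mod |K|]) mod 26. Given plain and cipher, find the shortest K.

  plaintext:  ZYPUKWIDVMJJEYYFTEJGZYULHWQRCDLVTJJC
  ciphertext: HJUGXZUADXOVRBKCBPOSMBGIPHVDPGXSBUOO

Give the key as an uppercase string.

ILFMNDMX

  i= 0: H-Z =  8 → I
  i= 1: J-Y = 11 → L
  i= 2: U-P =  5 → F
  i= 3: G-U = 12 → M
  i= 4: X-K = 13 → N
  i= 5: Z-W =  3 → D
  i= 6: U-I = 12 → M
  i= 7: A-D = 23 → X
  i= 8: D-V =  8 → I
  i= 9: X-M = 11 → L
  i=10: O-J =  5 → F
  i=11: V-J = 12 → M
  i=12: R-E = 13 → N
  i=13: B-Y =  3 → D
  i=14: K-Y = 12 → M
  i=15: C-F = 23 → X
  i=16: B-T =  8 → I
  i=17: P-E = 11 → L
  i=18: O-J =  5 → F
  i=19: S-G = 12 → M
  i=20: M-Z = 13 → N
  i=21: B-Y =  3 → D
  i=22: G-U = 12 → M
  i=23: I-L = 23 → X
  i=24: P-H =  8 → I
  i=25: H-W = 11 → L
  i=26: V-Q =  5 → F
  i=27: D-R = 12 → M
  i=28: P-C = 13 → N
  i=29: G-D =  3 → D
  i=30: X-L = 12 → M
  i=31: S-V = 23 → X
  i=32: B-T =  8 → I
  i=33: U-J = 11 → L
  i=34: O-J =  5 → F
  i=35: O-C = 12 → M
  shifts repeat with period 8: ILFMNDMX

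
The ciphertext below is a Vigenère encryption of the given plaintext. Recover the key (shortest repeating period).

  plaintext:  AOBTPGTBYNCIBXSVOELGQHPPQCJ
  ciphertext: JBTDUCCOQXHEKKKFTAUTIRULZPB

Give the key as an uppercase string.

  i= 0: J-A =  9 → J
  i= 1: B-O = 13 → N
  i= 2: T-B = 18 → S
  i= 3: D-T = 10 → K
  i= 4: U-P =  5 → F
  i= 5: C-G = 22 → W
  i= 6: C-T =  9 → J
  i= 7: O-B = 13 → N
  i= 8: Q-Y = 18 → S
  i= 9: X-N = 10 → K
  i=10: H-C =  5 → F
  i=11: E-I = 22 → W
  i=12: K-B =  9 → J
  i=13: K-X = 13 → N
  i=14: K-S = 18 → S
  i=15: F-V = 10 → K
  i=16: T-O =  5 → F
  i=17: A-E = 22 → W
  i=18: U-L =  9 → J
  i=19: T-G = 13 → N
  i=20: I-Q = 18 → S
  i=21: R-H = 10 → K
  i=22: U-P =  5 → F
  i=23: L-P = 22 → W
  i=24: Z-Q =  9 → J
  i=25: P-C = 13 → N
  i=26: B-J = 18 → S
  shifts repeat with period 6: JNSKFW

JNSKFW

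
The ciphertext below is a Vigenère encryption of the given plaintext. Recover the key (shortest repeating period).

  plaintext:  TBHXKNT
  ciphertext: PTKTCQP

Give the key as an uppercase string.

WSD

  i= 0: P-T = 22 → W
  i= 1: T-B = 18 → S
  i= 2: K-H =  3 → D
  i= 3: T-X = 22 → W
  i= 4: C-K = 18 → S
  i= 5: Q-N =  3 → D
  i= 6: P-T = 22 → W
  shifts repeat with period 3: WSD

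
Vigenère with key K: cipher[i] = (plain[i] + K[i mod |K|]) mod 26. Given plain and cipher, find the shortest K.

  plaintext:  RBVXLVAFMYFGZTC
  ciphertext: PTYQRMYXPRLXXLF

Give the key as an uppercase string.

  i= 0: P-R = 24 → Y
  i= 1: T-B = 18 → S
  i= 2: Y-V =  3 → D
  i= 3: Q-X = 19 → T
  i= 4: R-L =  6 → G
  i= 5: M-V = 17 → R
  i= 6: Y-A = 24 → Y
  i= 7: X-F = 18 → S
  i= 8: P-M =  3 → D
  i= 9: R-Y = 19 → T
  i=10: L-F =  6 → G
  i=11: X-G = 17 → R
  i=12: X-Z = 24 → Y
  i=13: L-T = 18 → S
  i=14: F-C =  3 → D
  shifts repeat with period 6: YSDTGR

YSDTGR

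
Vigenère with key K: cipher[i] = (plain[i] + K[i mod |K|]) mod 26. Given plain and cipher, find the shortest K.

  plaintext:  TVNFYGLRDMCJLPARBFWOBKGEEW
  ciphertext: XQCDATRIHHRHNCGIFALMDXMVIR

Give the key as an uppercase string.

  i= 0: X-T =  4 → E
  i= 1: Q-V = 21 → V
  i= 2: C-N = 15 → P
  i= 3: D-F = 24 → Y
  i= 4: A-Y =  2 → C
  i= 5: T-G = 13 → N
  i= 6: R-L =  6 → G
  i= 7: I-R = 17 → R
  i= 8: H-D =  4 → E
  i= 9: H-M = 21 → V
  i=10: R-C = 15 → P
  i=11: H-J = 24 → Y
  i=12: N-L =  2 → C
  i=13: C-P = 13 → N
  i=14: G-A =  6 → G
  i=15: I-R = 17 → R
  i=16: F-B =  4 → E
  i=17: A-F = 21 → V
  i=18: L-W = 15 → P
  i=19: M-O = 24 → Y
  i=20: D-B =  2 → C
  i=21: X-K = 13 → N
  i=22: M-G =  6 → G
  i=23: V-E = 17 → R
  i=24: I-E =  4 → E
  i=25: R-W = 21 → V
  shifts repeat with period 8: EVPYCNGR

EVPYCNGR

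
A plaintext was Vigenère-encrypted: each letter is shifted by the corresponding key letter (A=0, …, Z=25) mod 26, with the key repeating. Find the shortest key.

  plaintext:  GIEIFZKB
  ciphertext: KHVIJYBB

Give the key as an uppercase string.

EZRA

  i= 0: K-G =  4 → E
  i= 1: H-I = 25 → Z
  i= 2: V-E = 17 → R
  i= 3: I-I =  0 → A
  i= 4: J-F =  4 → E
  i= 5: Y-Z = 25 → Z
  i= 6: B-K = 17 → R
  i= 7: B-B =  0 → A
  shifts repeat with period 4: EZRA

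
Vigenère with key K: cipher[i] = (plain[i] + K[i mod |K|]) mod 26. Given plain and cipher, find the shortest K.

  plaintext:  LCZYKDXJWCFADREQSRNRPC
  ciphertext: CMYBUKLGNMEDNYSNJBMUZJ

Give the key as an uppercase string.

  i= 0: C-L = 17 → R
  i= 1: M-C = 10 → K
  i= 2: Y-Z = 25 → Z
  i= 3: B-Y =  3 → D
  i= 4: U-K = 10 → K
  i= 5: K-D =  7 → H
  i= 6: L-X = 14 → O
  i= 7: G-J = 23 → X
  i= 8: N-W = 17 → R
  i= 9: M-C = 10 → K
  i=10: E-F = 25 → Z
  i=11: D-A =  3 → D
  i=12: N-D = 10 → K
  i=13: Y-R =  7 → H
  i=14: S-E = 14 → O
  i=15: N-Q = 23 → X
  i=16: J-S = 17 → R
  i=17: B-R = 10 → K
  i=18: M-N = 25 → Z
  i=19: U-R =  3 → D
  i=20: Z-P = 10 → K
  i=21: J-C =  7 → H
  shifts repeat with period 8: RKZDKHOX

RKZDKHOX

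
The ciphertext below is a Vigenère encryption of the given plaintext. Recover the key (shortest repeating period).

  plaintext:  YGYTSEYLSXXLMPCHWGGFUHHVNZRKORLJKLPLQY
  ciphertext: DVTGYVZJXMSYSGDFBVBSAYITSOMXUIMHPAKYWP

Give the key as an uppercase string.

FPVNGRBY

  i= 0: D-Y =  5 → F
  i= 1: V-G = 15 → P
  i= 2: T-Y = 21 → V
  i= 3: G-T = 13 → N
  i= 4: Y-S =  6 → G
  i= 5: V-E = 17 → R
  i= 6: Z-Y =  1 → B
  i= 7: J-L = 24 → Y
  i= 8: X-S =  5 → F
  i= 9: M-X = 15 → P
  i=10: S-X = 21 → V
  i=11: Y-L = 13 → N
  i=12: S-M =  6 → G
  i=13: G-P = 17 → R
  i=14: D-C =  1 → B
  i=15: F-H = 24 → Y
  i=16: B-W =  5 → F
  i=17: V-G = 15 → P
  i=18: B-G = 21 → V
  i=19: S-F = 13 → N
  i=20: A-U =  6 → G
  i=21: Y-H = 17 → R
  i=22: I-H =  1 → B
  i=23: T-V = 24 → Y
  i=24: S-N =  5 → F
  i=25: O-Z = 15 → P
  i=26: M-R = 21 → V
  i=27: X-K = 13 → N
  i=28: U-O =  6 → G
  i=29: I-R = 17 → R
  i=30: M-L =  1 → B
  i=31: H-J = 24 → Y
  i=32: P-K =  5 → F
  i=33: A-L = 15 → P
  i=34: K-P = 21 → V
  i=35: Y-L = 13 → N
  i=36: W-Q =  6 → G
  i=37: P-Y = 17 → R
  shifts repeat with period 8: FPVNGRBY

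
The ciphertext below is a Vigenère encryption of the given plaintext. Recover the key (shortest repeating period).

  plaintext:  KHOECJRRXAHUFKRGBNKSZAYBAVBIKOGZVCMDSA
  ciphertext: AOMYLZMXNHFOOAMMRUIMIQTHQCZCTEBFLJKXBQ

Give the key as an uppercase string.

QHYUJQVG

  i= 0: A-K = 16 → Q
  i= 1: O-H =  7 → H
  i= 2: M-O = 24 → Y
  i= 3: Y-E = 20 → U
  i= 4: L-C =  9 → J
  i= 5: Z-J = 16 → Q
  i= 6: M-R = 21 → V
  i= 7: X-R =  6 → G
  i= 8: N-X = 16 → Q
  i= 9: H-A =  7 → H
  i=10: F-H = 24 → Y
  i=11: O-U = 20 → U
  i=12: O-F =  9 → J
  i=13: A-K = 16 → Q
  i=14: M-R = 21 → V
  i=15: M-G =  6 → G
  i=16: R-B = 16 → Q
  i=17: U-N =  7 → H
  i=18: I-K = 24 → Y
  i=19: M-S = 20 → U
  i=20: I-Z =  9 → J
  i=21: Q-A = 16 → Q
  i=22: T-Y = 21 → V
  i=23: H-B =  6 → G
  i=24: Q-A = 16 → Q
  i=25: C-V =  7 → H
  i=26: Z-B = 24 → Y
  i=27: C-I = 20 → U
  i=28: T-K =  9 → J
  i=29: E-O = 16 → Q
  i=30: B-G = 21 → V
  i=31: F-Z =  6 → G
  i=32: L-V = 16 → Q
  i=33: J-C =  7 → H
  i=34: K-M = 24 → Y
  i=35: X-D = 20 → U
  i=36: B-S =  9 → J
  i=37: Q-A = 16 → Q
  shifts repeat with period 8: QHYUJQVG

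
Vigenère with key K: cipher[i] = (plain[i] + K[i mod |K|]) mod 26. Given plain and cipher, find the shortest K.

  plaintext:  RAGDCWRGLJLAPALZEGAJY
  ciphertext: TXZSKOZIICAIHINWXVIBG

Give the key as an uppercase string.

CXTPISI

  i= 0: T-R =  2 → C
  i= 1: X-A = 23 → X
  i= 2: Z-G = 19 → T
  i= 3: S-D = 15 → P
  i= 4: K-C =  8 → I
  i= 5: O-W = 18 → S
  i= 6: Z-R =  8 → I
  i= 7: I-G =  2 → C
  i= 8: I-L = 23 → X
  i= 9: C-J = 19 → T
  i=10: A-L = 15 → P
  i=11: I-A =  8 → I
  i=12: H-P = 18 → S
  i=13: I-A =  8 → I
  i=14: N-L =  2 → C
  i=15: W-Z = 23 → X
  i=16: X-E = 19 → T
  i=17: V-G = 15 → P
  i=18: I-A =  8 → I
  i=19: B-J = 18 → S
  i=20: G-Y =  8 → I
  shifts repeat with period 7: CXTPISI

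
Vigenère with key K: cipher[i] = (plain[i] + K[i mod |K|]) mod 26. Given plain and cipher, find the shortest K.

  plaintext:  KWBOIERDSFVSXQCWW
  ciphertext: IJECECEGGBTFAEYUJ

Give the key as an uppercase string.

YNDOW

  i= 0: I-K = 24 → Y
  i= 1: J-W = 13 → N
  i= 2: E-B =  3 → D
  i= 3: C-O = 14 → O
  i= 4: E-I = 22 → W
  i= 5: C-E = 24 → Y
  i= 6: E-R = 13 → N
  i= 7: G-D =  3 → D
  i= 8: G-S = 14 → O
  i= 9: B-F = 22 → W
  i=10: T-V = 24 → Y
  i=11: F-S = 13 → N
  i=12: A-X =  3 → D
  i=13: E-Q = 14 → O
  i=14: Y-C = 22 → W
  i=15: U-W = 24 → Y
  i=16: J-W = 13 → N
  shifts repeat with period 5: YNDOW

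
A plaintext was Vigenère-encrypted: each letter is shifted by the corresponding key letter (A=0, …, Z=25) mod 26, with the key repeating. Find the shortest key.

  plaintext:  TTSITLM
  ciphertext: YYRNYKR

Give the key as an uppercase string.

FFZ

  i= 0: Y-T =  5 → F
  i= 1: Y-T =  5 → F
  i= 2: R-S = 25 → Z
  i= 3: N-I =  5 → F
  i= 4: Y-T =  5 → F
  i= 5: K-L = 25 → Z
  i= 6: R-M =  5 → F
  shifts repeat with period 3: FFZ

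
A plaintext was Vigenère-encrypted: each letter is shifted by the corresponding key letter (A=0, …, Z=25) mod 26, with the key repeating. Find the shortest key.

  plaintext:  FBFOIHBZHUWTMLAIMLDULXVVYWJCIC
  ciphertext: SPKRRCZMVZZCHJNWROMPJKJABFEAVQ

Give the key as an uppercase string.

NOFDJVY

  i= 0: S-F = 13 → N
  i= 1: P-B = 14 → O
  i= 2: K-F =  5 → F
  i= 3: R-O =  3 → D
  i= 4: R-I =  9 → J
  i= 5: C-H = 21 → V
  i= 6: Z-B = 24 → Y
  i= 7: M-Z = 13 → N
  i= 8: V-H = 14 → O
  i= 9: Z-U =  5 → F
  i=10: Z-W =  3 → D
  i=11: C-T =  9 → J
  i=12: H-M = 21 → V
  i=13: J-L = 24 → Y
  i=14: N-A = 13 → N
  i=15: W-I = 14 → O
  i=16: R-M =  5 → F
  i=17: O-L =  3 → D
  i=18: M-D =  9 → J
  i=19: P-U = 21 → V
  i=20: J-L = 24 → Y
  i=21: K-X = 13 → N
  i=22: J-V = 14 → O
  i=23: A-V =  5 → F
  i=24: B-Y =  3 → D
  i=25: F-W =  9 → J
  i=26: E-J = 21 → V
  i=27: A-C = 24 → Y
  i=28: V-I = 13 → N
  i=29: Q-C = 14 → O
  shifts repeat with period 7: NOFDJVY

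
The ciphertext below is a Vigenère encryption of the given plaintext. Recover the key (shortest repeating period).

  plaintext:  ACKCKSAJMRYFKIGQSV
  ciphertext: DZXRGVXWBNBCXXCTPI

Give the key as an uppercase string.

  i= 0: D-A =  3 → D
  i= 1: Z-C = 23 → X
  i= 2: X-K = 13 → N
  i= 3: R-C = 15 → P
  i= 4: G-K = 22 → W
  i= 5: V-S =  3 → D
  i= 6: X-A = 23 → X
  i= 7: W-J = 13 → N
  i= 8: B-M = 15 → P
  i= 9: N-R = 22 → W
  i=10: B-Y =  3 → D
  i=11: C-F = 23 → X
  i=12: X-K = 13 → N
  i=13: X-I = 15 → P
  i=14: C-G = 22 → W
  i=15: T-Q =  3 → D
  i=16: P-S = 23 → X
  i=17: I-V = 13 → N
  shifts repeat with period 5: DXNPW

DXNPW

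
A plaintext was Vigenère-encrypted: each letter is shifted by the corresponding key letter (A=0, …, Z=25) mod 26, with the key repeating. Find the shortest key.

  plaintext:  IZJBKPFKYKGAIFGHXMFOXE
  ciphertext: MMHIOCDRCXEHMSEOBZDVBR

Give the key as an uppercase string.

ENYH

  i= 0: M-I =  4 → E
  i= 1: M-Z = 13 → N
  i= 2: H-J = 24 → Y
  i= 3: I-B =  7 → H
  i= 4: O-K =  4 → E
  i= 5: C-P = 13 → N
  i= 6: D-F = 24 → Y
  i= 7: R-K =  7 → H
  i= 8: C-Y =  4 → E
  i= 9: X-K = 13 → N
  i=10: E-G = 24 → Y
  i=11: H-A =  7 → H
  i=12: M-I =  4 → E
  i=13: S-F = 13 → N
  i=14: E-G = 24 → Y
  i=15: O-H =  7 → H
  i=16: B-X =  4 → E
  i=17: Z-M = 13 → N
  i=18: D-F = 24 → Y
  i=19: V-O =  7 → H
  i=20: B-X =  4 → E
  i=21: R-E = 13 → N
  shifts repeat with period 4: ENYH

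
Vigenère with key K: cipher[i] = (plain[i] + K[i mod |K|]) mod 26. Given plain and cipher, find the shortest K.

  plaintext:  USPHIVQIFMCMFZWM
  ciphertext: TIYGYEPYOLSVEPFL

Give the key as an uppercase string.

  i= 0: T-U = 25 → Z
  i= 1: I-S = 16 → Q
  i= 2: Y-P =  9 → J
  i= 3: G-H = 25 → Z
  i= 4: Y-I = 16 → Q
  i= 5: E-V =  9 → J
  i= 6: P-Q = 25 → Z
  i= 7: Y-I = 16 → Q
  i= 8: O-F =  9 → J
  i= 9: L-M = 25 → Z
  i=10: S-C = 16 → Q
  i=11: V-M =  9 → J
  i=12: E-F = 25 → Z
  i=13: P-Z = 16 → Q
  i=14: F-W =  9 → J
  i=15: L-M = 25 → Z
  shifts repeat with period 3: ZQJ

ZQJ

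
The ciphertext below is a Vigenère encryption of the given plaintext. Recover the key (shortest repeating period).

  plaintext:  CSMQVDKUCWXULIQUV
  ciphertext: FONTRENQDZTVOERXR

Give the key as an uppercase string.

  i= 0: F-C =  3 → D
  i= 1: O-S = 22 → W
  i= 2: N-M =  1 → B
  i= 3: T-Q =  3 → D
  i= 4: R-V = 22 → W
  i= 5: E-D =  1 → B
  i= 6: N-K =  3 → D
  i= 7: Q-U = 22 → W
  i= 8: D-C =  1 → B
  i= 9: Z-W =  3 → D
  i=10: T-X = 22 → W
  i=11: V-U =  1 → B
  i=12: O-L =  3 → D
  i=13: E-I = 22 → W
  i=14: R-Q =  1 → B
  i=15: X-U =  3 → D
  i=16: R-V = 22 → W
  shifts repeat with period 3: DWB

DWB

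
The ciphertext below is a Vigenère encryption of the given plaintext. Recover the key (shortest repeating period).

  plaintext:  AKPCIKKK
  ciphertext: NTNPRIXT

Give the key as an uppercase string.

  i= 0: N-A = 13 → N
  i= 1: T-K =  9 → J
  i= 2: N-P = 24 → Y
  i= 3: P-C = 13 → N
  i= 4: R-I =  9 → J
  i= 5: I-K = 24 → Y
  i= 6: X-K = 13 → N
  i= 7: T-K =  9 → J
  shifts repeat with period 3: NJY

NJY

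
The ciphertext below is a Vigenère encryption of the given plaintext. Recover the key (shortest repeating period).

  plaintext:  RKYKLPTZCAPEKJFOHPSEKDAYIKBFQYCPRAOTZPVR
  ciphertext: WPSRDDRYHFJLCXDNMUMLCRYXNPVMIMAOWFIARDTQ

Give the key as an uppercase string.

  i= 0: W-R =  5 → F
  i= 1: P-K =  5 → F
  i= 2: S-Y = 20 → U
  i= 3: R-K =  7 → H
  i= 4: D-L = 18 → S
  i= 5: D-P = 14 → O
  i= 6: R-T = 24 → Y
  i= 7: Y-Z = 25 → Z
  i= 8: H-C =  5 → F
  i= 9: F-A =  5 → F
  i=10: J-P = 20 → U
  i=11: L-E =  7 → H
  i=12: C-K = 18 → S
  i=13: X-J = 14 → O
  i=14: D-F = 24 → Y
  i=15: N-O = 25 → Z
  i=16: M-H =  5 → F
  i=17: U-P =  5 → F
  i=18: M-S = 20 → U
  i=19: L-E =  7 → H
  i=20: C-K = 18 → S
  i=21: R-D = 14 → O
  i=22: Y-A = 24 → Y
  i=23: X-Y = 25 → Z
  i=24: N-I =  5 → F
  i=25: P-K =  5 → F
  i=26: V-B = 20 → U
  i=27: M-F =  7 → H
  i=28: I-Q = 18 → S
  i=29: M-Y = 14 → O
  i=30: A-C = 24 → Y
  i=31: O-P = 25 → Z
  i=32: W-R =  5 → F
  i=33: F-A =  5 → F
  i=34: I-O = 20 → U
  i=35: A-T =  7 → H
  i=36: R-Z = 18 → S
  i=37: D-P = 14 → O
  i=38: T-V = 24 → Y
  i=39: Q-R = 25 → Z
  shifts repeat with period 8: FFUHSOYZ

FFUHSOYZ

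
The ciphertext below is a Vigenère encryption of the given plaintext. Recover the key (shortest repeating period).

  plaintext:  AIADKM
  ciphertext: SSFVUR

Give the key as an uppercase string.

  i= 0: S-A = 18 → S
  i= 1: S-I = 10 → K
  i= 2: F-A =  5 → F
  i= 3: V-D = 18 → S
  i= 4: U-K = 10 → K
  i= 5: R-M =  5 → F
  shifts repeat with period 3: SKF

SKF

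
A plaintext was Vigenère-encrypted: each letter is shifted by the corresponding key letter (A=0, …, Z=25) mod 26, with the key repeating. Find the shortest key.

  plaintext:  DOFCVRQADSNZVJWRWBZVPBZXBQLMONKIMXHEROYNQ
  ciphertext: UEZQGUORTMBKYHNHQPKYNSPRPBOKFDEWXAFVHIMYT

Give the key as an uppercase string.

  i= 0: U-D = 17 → R
  i= 1: E-O = 16 → Q
  i= 2: Z-F = 20 → U
  i= 3: Q-C = 14 → O
  i= 4: G-V = 11 → L
  i= 5: U-R =  3 → D
  i= 6: O-Q = 24 → Y
  i= 7: R-A = 17 → R
  i= 8: T-D = 16 → Q
  i= 9: M-S = 20 → U
  i=10: B-N = 14 → O
  i=11: K-Z = 11 → L
  i=12: Y-V =  3 → D
  i=13: H-J = 24 → Y
  i=14: N-W = 17 → R
  i=15: H-R = 16 → Q
  i=16: Q-W = 20 → U
  i=17: P-B = 14 → O
  i=18: K-Z = 11 → L
  i=19: Y-V =  3 → D
  i=20: N-P = 24 → Y
  i=21: S-B = 17 → R
  i=22: P-Z = 16 → Q
  i=23: R-X = 20 → U
  i=24: P-B = 14 → O
  i=25: B-Q = 11 → L
  i=26: O-L =  3 → D
  i=27: K-M = 24 → Y
  i=28: F-O = 17 → R
  i=29: D-N = 16 → Q
  i=30: E-K = 20 → U
  i=31: W-I = 14 → O
  i=32: X-M = 11 → L
  i=33: A-X =  3 → D
  i=34: F-H = 24 → Y
  i=35: V-E = 17 → R
  i=36: H-R = 16 → Q
  i=37: I-O = 20 → U
  i=38: M-Y = 14 → O
  i=39: Y-N = 11 → L
  i=40: T-Q =  3 → D
  shifts repeat with period 7: RQUOLDY

RQUOLDY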